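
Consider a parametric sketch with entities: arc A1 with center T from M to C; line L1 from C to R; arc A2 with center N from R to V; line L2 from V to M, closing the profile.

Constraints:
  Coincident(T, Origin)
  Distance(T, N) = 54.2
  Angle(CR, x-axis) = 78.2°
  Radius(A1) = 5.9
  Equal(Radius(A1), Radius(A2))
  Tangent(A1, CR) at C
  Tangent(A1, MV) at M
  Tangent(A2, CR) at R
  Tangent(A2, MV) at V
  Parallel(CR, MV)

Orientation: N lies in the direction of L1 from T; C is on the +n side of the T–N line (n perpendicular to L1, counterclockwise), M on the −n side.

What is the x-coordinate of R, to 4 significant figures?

5.308

The slot axis is L1's direction at 78.2°, so u = (cos 78.2°, sin 78.2°) = (0.2045, 0.9789) and n = (−sin 78.2°, cos 78.2°) = (-0.9789, 0.2045). T is at the origin and N lies 54.2 along u from T, so N = 54.2·u = (11.08, 53.05). Tangency of A1 to both parallel lines with radius 5.9 puts C and M at T ± 5.9·n: C = (-5.775, 1.207), M = (5.775, -1.207). Equal radii place R and V the same way about N: R = N + 5.9·n = (5.308, 54.26), V = N − 5.9·n = (16.86, 51.85). So R.x = 5.308.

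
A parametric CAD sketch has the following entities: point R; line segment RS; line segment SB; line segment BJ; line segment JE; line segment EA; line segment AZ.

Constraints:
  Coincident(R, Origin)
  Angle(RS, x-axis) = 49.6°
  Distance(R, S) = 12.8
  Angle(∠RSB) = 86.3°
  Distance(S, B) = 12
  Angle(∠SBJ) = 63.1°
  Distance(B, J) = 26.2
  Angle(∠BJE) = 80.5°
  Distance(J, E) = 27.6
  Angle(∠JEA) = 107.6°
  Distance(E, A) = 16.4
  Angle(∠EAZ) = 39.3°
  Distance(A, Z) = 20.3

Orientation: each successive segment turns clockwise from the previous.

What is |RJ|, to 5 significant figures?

10.614

R is at the origin; RS runs at 49.6° with length 12.8, so S = (8.2959, 9.7477). ∠RSB = 86.3° gives SB at -44.100° from the x-axis; with |SB| = 12.0, B = (16.913, 1.3967). ∠SBJ = 63.1° gives BJ at -161.00° from the x-axis; with |BJ| = 26.2, J = (-7.8591, -7.1331). Then |RJ| = |J − R| = 10.614.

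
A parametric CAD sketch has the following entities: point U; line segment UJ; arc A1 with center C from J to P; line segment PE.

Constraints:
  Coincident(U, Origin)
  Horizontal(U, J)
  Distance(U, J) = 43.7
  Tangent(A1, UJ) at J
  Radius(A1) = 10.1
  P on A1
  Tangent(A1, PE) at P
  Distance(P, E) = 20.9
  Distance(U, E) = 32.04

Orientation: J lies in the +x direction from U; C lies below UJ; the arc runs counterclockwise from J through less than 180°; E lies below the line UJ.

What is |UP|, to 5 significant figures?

35.627

U is at the origin; U and J share the same y with |UJ| = 43.7 and J on the +x side, so J = (43.700, 0.0000). A1 meets UJ tangentially, so CJ is at right angles to UJ, so C = J + (0, -10.1) = (43.700, -10.100). Since CP ⟂ PE (tangency), |CE| = √(10.1² + 20.9²) = 23.212 regardless of where P sits on A1. So E lies on both circle(U, 32.04) and circle(C, 23.212); the below-UJ intersection is E = (23.586, -21.686). P is the foot of the tangent from E: P = (35.353, -4.4134).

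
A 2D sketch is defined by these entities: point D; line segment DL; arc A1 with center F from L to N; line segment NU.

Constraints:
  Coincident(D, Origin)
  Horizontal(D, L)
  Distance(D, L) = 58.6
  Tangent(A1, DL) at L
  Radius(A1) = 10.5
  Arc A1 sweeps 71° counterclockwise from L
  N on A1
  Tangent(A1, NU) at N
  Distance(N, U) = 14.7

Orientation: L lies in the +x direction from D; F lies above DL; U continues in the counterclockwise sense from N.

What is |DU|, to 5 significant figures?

76.257

D is at the origin; D and L share the same y with |DL| = 58.6 and L on the +x side, so L = (58.600, 0.0000). Since A1 is tangent to DL there, FL ⟂ DL, so F = L + (0, 10.5) = (58.600, 10.500). On A1, L sits at bearing -90° from F; a 71° counterclockwise sweep puts N at bearing -19°, so N = F + 10.5·(cos -19°, sin -19°) = (68.528, 7.0815). A1 meets NU tangentially, so FN is at right angles to NU, so NU runs along (−sin -19°, cos -19°); with |NU| = 14.7, U = (73.314, 20.981). Then |DU| = |U − D| = 76.257.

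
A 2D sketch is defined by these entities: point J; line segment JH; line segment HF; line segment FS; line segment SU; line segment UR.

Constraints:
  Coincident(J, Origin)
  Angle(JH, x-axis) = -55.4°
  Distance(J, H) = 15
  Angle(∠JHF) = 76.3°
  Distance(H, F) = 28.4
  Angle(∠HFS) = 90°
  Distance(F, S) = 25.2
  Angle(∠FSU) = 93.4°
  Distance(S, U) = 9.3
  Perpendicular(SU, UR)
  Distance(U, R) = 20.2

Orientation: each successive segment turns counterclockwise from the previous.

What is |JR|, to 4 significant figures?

16.94

J is at the origin; JH runs at -55.4° with length 15.0, so H = (8.518, -12.35). ∠JHF = 76.3° gives HF at 48.30° from the x-axis; with |HF| = 28.4, F = (27.41, 8.857). ∠HFS = 90.0° gives FS at 138.3° from the x-axis; with |FS| = 25.2, S = (8.595, 25.62). ∠FSU = 93.4° gives SU at -135.1° from the x-axis; with |SU| = 9.3, U = (2.007, 19.06). The perpendicularity gives UR at right angles to SU, so UR runs at -45.10°; with |UR| = 20.2, R = (16.27, 4.748). Then |JR| = |R − J| = 16.94.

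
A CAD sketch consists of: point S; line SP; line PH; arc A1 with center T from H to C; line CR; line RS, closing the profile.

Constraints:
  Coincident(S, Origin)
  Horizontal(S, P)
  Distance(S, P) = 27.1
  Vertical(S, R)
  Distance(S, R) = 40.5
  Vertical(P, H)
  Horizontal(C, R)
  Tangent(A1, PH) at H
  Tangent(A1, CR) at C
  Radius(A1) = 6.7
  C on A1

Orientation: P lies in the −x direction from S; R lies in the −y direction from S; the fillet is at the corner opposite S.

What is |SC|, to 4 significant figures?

45.35

S is at the origin; SP is horizontal with |SP| = 27.1 and P on the −x side, so P = (-27.10, 0.000). SR is vertical with |SR| = 40.5 and R on the −y side, so R = (0.000, -40.50). The virtual corner opposite S is at (-27.10, -40.50). Since A1 is tangent to PH there, TH ⟂ PH and A1 meets CR tangentially, so TC is at right angles to CR, with radius 6.7, so the center T sits 6.7 in from both sides at T = (-20.40, -33.80). That places the tangent points at H = (-27.10, -33.80) on PH and C = (-20.40, -40.50) on CR. Then |SC| = |C − S| = 45.35.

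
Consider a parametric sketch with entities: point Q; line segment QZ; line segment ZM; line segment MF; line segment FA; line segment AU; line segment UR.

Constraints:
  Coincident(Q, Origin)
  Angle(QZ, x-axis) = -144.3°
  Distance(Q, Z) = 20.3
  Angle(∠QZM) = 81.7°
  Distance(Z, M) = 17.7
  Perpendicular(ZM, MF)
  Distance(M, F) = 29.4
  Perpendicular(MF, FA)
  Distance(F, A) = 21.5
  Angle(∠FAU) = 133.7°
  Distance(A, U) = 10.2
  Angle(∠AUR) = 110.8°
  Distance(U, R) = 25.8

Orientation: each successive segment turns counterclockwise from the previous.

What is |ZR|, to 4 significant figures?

1.288

Q is at the origin; QZ runs at -144.3° with length 20.3, so Z = (-16.49, -11.85). ∠QZM = 81.7° gives ZM at -46.00° from the x-axis; with |ZM| = 17.7, M = (-4.190, -24.58). ZM ⟂ MF, so MF runs at 44.00°; with |MF| = 29.4, F = (16.96, -4.155). MF is perpendicular to FA, so FA runs at 134.0°; with |FA| = 21.5, A = (2.024, 11.31). ∠FAU = 133.7° gives AU at -179.7° from the x-axis; with |AU| = 10.2, U = (-8.176, 11.26). ∠AUR = 110.8° gives UR at -110.5° from the x-axis; with |UR| = 25.8, R = (-17.21, -12.91). Then |ZR| = |R − Z| = 1.288.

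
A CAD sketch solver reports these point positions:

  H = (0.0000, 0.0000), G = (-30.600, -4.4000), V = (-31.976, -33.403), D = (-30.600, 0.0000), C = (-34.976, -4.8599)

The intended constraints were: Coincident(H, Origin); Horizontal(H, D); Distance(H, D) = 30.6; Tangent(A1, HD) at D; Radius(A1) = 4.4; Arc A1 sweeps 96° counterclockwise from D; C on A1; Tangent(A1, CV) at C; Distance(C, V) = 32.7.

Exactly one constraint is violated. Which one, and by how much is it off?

Distance(C, V) = 32.7 — off by 4.00.

H = (0.00, 0.00) ✓; H.y = 0.00, D.y = 0.00 ✓; |HD| = 30.60 ✓; ∠(GD, DH) = 90.00° ✓; |GD| = 4.400 ✓; bearing(G→C) − bearing(G→D) = 96.00° ✓; |GC| = 4.400 ✓; ∠(GC, CV) = 90.00° ✓; |CV| = 28.70 ✗.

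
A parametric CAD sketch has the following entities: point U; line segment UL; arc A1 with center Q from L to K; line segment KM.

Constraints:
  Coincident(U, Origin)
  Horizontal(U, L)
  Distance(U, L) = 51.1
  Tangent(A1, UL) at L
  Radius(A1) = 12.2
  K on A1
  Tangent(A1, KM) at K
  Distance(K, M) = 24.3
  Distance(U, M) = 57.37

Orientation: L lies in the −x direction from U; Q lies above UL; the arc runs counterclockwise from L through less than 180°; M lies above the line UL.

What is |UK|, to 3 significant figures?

41.5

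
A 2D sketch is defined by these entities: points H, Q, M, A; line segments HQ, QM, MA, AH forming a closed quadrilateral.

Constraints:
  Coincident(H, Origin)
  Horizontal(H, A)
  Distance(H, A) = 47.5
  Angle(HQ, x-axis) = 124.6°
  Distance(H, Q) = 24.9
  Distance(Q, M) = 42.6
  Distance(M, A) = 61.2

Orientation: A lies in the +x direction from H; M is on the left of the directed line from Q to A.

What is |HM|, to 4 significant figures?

53.82

Checks: |QM| = 42.60 ✓; |MA| = 61.20 ✓.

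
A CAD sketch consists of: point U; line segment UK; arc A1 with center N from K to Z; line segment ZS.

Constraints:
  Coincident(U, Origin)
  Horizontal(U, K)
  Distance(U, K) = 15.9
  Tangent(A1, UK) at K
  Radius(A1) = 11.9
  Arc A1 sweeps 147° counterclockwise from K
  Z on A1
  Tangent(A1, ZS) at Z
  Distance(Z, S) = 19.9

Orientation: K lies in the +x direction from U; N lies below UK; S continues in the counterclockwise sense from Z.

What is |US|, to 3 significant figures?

41.9

On A1, K sits at bearing 90° from N; a 147° counterclockwise sweep puts Z at bearing 237°, so Z = N + 11.9·(cos 237°, sin 237°) = (9.42, -21.9). The tangent condition forces NZ to be normal to ZS, so ZS runs along (−sin 237°, cos 237°); with |ZS| = 19.9, S = (26.1, -32.7). Then |US| = |S − U| = 41.9.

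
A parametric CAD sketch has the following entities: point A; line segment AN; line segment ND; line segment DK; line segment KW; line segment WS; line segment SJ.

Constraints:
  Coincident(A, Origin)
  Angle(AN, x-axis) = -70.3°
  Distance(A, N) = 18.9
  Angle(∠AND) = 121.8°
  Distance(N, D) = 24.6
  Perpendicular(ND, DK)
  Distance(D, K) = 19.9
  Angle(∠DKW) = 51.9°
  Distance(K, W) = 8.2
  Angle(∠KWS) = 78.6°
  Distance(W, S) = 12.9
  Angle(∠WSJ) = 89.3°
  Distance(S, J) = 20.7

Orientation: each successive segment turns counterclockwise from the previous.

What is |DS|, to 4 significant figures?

7.282

A is at the origin; AN runs at -70.3° with length 18.9, so N = (6.371, -17.79). ∠AND = 121.8° gives ND at -12.10° from the x-axis; with |ND| = 24.6, D = (30.42, -22.95). The perpendicularity gives DK at right angles to ND, so DK runs at 77.90°; with |DK| = 19.9, K = (34.60, -3.493). ∠DKW = 51.9° gives KW at -154.0° from the x-axis; with |KW| = 8.2, W = (27.23, -7.087). ∠KWS = 78.6° gives WS at -52.60° from the x-axis; with |WS| = 12.9, S = (35.06, -17.34). Then |DS| = |S − D| = 7.282.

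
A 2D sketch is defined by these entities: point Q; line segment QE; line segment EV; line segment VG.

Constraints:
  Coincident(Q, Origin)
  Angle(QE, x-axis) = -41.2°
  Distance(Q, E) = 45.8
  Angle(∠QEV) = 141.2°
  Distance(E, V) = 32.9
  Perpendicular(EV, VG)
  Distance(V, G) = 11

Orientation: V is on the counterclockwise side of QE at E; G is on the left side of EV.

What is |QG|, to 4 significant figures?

70.84

Q is at the origin; QE runs at -41.2° with length 45.8, so E = 45.8·(cos -41.2°, sin -41.2°) = (34.46, -30.17). ∠QEV = 141.2°, so EV runs at -41.2° + (180° − 141.2°) = -2.400° from the x-axis; with |EV| = 32.9, V = E + 32.9·(cos -2.400°, sin -2.400°) = (67.33, -31.55). EV is perpendicular to VG; with |VG| = 11.0 on the left of EV, G = V + 11.0·(0.04188, 0.9991) = (67.79, -20.56). Then |QG| = |G − Q| = 70.84.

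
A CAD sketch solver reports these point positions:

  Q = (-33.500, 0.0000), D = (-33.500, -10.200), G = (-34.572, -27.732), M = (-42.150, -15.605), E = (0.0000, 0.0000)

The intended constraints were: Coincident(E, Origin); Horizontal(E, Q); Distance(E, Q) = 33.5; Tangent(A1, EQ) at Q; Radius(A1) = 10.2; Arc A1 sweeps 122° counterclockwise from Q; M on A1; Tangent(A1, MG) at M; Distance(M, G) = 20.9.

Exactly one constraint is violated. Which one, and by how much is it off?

Distance(M, G) = 20.9 — off by 6.60.

E = (0.00, 0.00) ✓; E.y = 0.00, Q.y = 0.00 ✓; |EQ| = 33.50 ✓; ∠(DQ, QE) = 90.00° ✓; |DQ| = 10.20 ✓; bearing(D→M) − bearing(D→Q) = 122.0° ✓; |DM| = 10.20 ✓; ∠(DM, MG) = 90.00° ✓; |MG| = 14.30 ✗.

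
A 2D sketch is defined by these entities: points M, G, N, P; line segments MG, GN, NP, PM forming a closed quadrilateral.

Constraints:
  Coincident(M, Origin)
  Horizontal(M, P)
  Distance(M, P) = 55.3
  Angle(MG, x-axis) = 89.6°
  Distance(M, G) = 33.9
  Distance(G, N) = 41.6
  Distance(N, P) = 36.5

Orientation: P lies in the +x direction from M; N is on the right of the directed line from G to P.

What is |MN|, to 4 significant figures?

19.22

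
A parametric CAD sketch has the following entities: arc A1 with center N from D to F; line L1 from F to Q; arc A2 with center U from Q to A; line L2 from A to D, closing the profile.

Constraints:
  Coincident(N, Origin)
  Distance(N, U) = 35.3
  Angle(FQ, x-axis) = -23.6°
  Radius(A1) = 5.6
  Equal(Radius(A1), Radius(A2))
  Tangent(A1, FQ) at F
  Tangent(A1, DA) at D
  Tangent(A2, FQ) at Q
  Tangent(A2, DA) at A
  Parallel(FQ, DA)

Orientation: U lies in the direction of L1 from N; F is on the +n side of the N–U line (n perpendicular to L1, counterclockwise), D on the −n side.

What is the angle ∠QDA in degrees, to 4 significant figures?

17.60°

The slot axis is L1's direction at -23.6°, so u = (cos -23.6°, sin -23.6°) = (0.9164, -0.4003) and n = (−sin -23.6°, cos -23.6°) = (0.4003, 0.9164). N is at the origin and U lies 35.3 along u from N, so U = 35.3·u = (32.35, -14.13). Tangency of A1 to both parallel lines with radius 5.6 puts F and D at N ± 5.6·n: F = (2.242, 5.132), D = (-2.242, -5.132). Equal radii place Q and A the same way about U: Q = U + 5.6·n = (34.59, -9.001), A = U − 5.6·n = (30.11, -19.26). Then cos ∠QDA = DQ·DA / (|DQ||DA|), giving 17.60°.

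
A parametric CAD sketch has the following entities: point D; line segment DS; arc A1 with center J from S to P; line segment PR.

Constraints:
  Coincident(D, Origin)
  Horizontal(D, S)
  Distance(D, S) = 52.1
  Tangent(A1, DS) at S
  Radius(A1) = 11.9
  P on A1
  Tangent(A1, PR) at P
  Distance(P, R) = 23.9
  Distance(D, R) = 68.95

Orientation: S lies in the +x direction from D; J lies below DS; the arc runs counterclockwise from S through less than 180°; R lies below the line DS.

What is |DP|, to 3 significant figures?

46.9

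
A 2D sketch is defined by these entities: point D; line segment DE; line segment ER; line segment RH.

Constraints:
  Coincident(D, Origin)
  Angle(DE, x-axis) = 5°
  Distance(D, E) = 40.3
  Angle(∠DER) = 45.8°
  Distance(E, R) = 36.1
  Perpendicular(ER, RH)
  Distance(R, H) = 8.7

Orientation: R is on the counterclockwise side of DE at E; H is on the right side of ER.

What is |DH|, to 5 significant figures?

38.434

D is at the origin; DE runs at 5.0° with length 40.3, so E = 40.3·(cos 5.0°, sin 5.0°) = (40.147, 3.5124). ∠DER = 45.8°, so ER runs at 5.0° + (180° − 45.8°) = 139.20° from the x-axis; with |ER| = 36.1, R = E + 36.1·(cos 139.20°, sin 139.20°) = (12.819, 27.101). The perpendicularity gives RH at right angles to ER; with |RH| = 8.7 on the right of ER, H = R + 8.7·(0.65342, 0.75700) = (18.504, 33.687). Then |DH| = |H − D| = 38.434.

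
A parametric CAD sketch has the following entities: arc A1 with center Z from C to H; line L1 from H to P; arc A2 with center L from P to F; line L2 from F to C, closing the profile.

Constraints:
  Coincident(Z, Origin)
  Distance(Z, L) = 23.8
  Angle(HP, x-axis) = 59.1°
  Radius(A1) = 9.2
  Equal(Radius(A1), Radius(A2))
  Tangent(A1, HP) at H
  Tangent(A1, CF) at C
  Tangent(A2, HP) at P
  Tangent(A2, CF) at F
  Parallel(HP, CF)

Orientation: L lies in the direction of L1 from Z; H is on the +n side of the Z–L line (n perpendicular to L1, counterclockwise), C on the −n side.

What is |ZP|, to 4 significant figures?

25.52

Tangency of A1 to both parallel lines with radius 9.2 puts H and C at Z ± 9.2·n: H = (-7.894, 4.725), C = (7.894, -4.725). Equal radii place P and F the same way about L: P = L + 9.2·n = (4.328, 25.15), F = L − 9.2·n = (20.12, 15.70). Then |ZP| = |P − Z| = 25.52.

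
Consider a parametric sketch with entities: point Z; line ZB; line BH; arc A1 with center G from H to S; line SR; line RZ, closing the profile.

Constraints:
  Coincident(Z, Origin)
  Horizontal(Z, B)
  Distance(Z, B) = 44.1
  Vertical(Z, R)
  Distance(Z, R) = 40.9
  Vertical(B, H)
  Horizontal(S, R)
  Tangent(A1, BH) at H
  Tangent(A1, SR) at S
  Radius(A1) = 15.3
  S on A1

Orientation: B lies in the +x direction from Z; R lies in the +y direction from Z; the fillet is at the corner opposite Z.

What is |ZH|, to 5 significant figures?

50.992

The virtual corner opposite Z is at (44.100, 40.900). A1 meets BH tangentially, so GH is at right angles to BH and tangency of A1 to SR means the radius GS is perpendicular to SR, with radius 15.3, so the center G sits 15.3 in from both sides at G = (28.800, 25.600). That places the tangent points at H = (44.100, 25.600) on BH and S = (28.800, 40.900) on SR. Then |ZH| = |H − Z| = 50.992.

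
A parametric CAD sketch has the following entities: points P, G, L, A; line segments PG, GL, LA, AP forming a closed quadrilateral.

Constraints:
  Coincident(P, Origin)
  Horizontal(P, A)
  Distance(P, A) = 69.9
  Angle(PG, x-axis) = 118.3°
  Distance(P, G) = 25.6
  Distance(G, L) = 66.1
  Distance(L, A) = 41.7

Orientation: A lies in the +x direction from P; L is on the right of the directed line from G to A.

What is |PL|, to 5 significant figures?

42.425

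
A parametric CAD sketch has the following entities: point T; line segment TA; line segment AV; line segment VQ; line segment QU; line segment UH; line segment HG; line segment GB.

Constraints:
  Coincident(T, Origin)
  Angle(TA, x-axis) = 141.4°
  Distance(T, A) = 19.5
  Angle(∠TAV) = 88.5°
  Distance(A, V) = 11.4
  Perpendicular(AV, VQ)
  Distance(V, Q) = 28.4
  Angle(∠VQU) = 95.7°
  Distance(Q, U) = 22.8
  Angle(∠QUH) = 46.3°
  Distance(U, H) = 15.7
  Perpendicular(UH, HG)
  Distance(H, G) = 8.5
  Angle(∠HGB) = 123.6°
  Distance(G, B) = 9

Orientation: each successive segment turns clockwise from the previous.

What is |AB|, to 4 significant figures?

32.79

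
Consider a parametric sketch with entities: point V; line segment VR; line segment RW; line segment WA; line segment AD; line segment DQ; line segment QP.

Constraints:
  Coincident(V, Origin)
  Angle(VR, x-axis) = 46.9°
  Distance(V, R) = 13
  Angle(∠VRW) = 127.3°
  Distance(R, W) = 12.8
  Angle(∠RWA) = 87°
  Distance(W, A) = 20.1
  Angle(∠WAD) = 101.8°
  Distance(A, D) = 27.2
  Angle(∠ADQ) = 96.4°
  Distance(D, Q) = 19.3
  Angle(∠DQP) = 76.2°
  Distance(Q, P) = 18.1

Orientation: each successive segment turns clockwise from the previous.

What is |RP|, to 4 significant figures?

5.576

V is at the origin; VR runs at 46.9° with length 13.0, so R = (8.883, 9.492). ∠VRW = 127.3° gives RW at -5.800° from the x-axis; with |RW| = 12.8, W = (21.62, 8.199). ∠RWA = 87.0° gives WA at -98.80° from the x-axis; with |WA| = 20.1, A = (18.54, -11.66). ∠WAD = 101.8° gives AD at -177.0° from the x-axis; with |AD| = 27.2, D = (-8.621, -13.09). ∠ADQ = 96.4° gives DQ at 99.40° from the x-axis; with |DQ| = 19.3, Q = (-11.77, 5.953). ∠DQP = 76.2° gives QP at -4.400° from the x-axis; with |QP| = 18.1, P = (6.274, 4.564). Then |RP| = |P − R| = 5.576.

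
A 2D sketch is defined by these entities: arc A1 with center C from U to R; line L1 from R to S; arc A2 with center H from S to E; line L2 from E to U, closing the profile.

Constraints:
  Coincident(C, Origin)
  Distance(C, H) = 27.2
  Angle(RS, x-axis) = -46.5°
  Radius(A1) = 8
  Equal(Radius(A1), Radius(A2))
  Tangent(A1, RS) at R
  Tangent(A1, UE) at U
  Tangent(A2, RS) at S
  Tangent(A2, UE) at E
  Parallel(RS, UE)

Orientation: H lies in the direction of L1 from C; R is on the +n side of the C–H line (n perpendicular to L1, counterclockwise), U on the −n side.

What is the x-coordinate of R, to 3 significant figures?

5.80

The slot axis is L1's direction at -46.5°, so u = (cos -46.5°, sin -46.5°) = (0.688, -0.725) and n = (−sin -46.5°, cos -46.5°) = (0.725, 0.688). C is at the origin and H lies 27.2 along u from C, so H = 27.2·u = (18.7, -19.7). Tangency of A1 to both parallel lines with radius 8.0 puts R and U at C ± 8.0·n: R = (5.80, 5.51), U = (-5.80, -5.51). So R.x = 5.80.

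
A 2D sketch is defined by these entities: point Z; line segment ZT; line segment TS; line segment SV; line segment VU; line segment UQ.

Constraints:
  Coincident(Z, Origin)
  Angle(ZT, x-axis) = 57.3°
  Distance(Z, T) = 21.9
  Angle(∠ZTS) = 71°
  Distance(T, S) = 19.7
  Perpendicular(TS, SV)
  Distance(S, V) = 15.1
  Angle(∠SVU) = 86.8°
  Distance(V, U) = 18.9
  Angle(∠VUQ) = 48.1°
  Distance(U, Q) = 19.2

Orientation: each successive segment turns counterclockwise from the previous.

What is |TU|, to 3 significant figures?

14.1

TS ⟂ SV, so SV runs at -104°; with |SV| = 15.1, V = (-10.9, 8.42). ∠SVU = 86.8° gives VU at -10.5° from the x-axis; with |VU| = 18.9, U = (7.70, 4.98). Then |TU| = |U − T| = 14.1.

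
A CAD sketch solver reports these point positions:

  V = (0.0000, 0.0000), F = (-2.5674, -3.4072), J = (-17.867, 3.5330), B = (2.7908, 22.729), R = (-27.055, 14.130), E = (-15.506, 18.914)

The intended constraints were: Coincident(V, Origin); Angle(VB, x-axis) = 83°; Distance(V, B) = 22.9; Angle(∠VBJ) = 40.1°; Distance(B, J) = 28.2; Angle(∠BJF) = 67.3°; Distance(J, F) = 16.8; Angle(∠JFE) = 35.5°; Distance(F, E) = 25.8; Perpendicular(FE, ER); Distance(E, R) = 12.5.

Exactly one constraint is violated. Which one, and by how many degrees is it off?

Perpendicular(FE, ER) — off by 7.60°.

V = (0.00, 0.00) ✓; VB at 83.00° ✓; |VB| = 22.90 ✓; ∠VBJ = 40.10° ✓; |BJ| = 28.20 ✓; ∠BJF = 67.30° ✓; |JF| = 16.80 ✓; ∠JFE = 35.50° ✓; |FE| = 25.80 ✓; ∠(FE, ER) = 82.40° ✗; |ER| = 12.50 ✓.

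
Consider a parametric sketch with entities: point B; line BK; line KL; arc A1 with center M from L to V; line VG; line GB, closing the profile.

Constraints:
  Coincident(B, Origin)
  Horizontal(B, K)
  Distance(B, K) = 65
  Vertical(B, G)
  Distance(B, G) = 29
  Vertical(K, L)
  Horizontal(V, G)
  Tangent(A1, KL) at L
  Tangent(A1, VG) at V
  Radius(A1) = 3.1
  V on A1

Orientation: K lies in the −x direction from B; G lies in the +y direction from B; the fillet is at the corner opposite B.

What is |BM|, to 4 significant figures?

67.10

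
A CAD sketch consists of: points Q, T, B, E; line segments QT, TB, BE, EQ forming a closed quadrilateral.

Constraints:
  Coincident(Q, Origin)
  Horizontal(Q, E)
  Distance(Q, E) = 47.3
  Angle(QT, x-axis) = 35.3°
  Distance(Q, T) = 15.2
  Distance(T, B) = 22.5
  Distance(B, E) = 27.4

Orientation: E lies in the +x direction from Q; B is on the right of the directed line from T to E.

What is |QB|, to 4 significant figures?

25.11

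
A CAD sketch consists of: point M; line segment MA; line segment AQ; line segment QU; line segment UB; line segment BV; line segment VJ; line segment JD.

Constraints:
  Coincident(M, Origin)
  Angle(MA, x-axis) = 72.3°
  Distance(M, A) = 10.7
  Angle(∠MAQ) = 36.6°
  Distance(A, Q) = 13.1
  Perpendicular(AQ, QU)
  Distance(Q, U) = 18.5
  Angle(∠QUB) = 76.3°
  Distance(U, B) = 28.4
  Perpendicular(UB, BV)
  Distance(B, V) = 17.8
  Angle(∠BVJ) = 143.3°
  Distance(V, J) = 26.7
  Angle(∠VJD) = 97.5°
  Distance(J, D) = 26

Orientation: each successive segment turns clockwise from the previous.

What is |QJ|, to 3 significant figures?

22.7

M is at the origin; MA runs at 72.3° with length 10.7, so A = (3.25, 10.2). ∠MAQ = 36.6° gives AQ at -71.1° from the x-axis; with |AQ| = 13.1, Q = (7.50, -2.20). AQ is perpendicular to QU, so QU runs at -161°; with |QU| = 18.5, U = (-10.0, -8.19). ∠QUB = 76.3° gives UB at 95.2° from the x-axis; with |UB| = 28.4, B = (-12.6, 20.1). UB is perpendicular to BV, so BV runs at 5.20°; with |BV| = 17.8, V = (5.15, 21.7). ∠BVJ = 143.3° gives VJ at -31.5° from the x-axis; with |VJ| = 26.7, J = (27.9, 7.75). Then |QJ| = |J − Q| = 22.7.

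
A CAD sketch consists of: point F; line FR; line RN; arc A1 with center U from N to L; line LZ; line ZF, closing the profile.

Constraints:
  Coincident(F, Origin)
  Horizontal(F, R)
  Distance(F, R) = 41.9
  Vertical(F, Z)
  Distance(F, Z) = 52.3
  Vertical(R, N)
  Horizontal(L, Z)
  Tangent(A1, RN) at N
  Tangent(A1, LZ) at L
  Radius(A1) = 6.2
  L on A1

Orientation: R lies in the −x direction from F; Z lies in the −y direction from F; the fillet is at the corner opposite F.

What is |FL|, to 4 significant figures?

63.32

F is at the origin; F and R share the same y with |FR| = 41.9 and R on the −x side, so R = (-41.90, 0.000). FZ is vertical with |FZ| = 52.3 and Z on the −y side, so Z = (0.000, -52.30). The virtual corner opposite F is at (-41.90, -52.30). Tangency of A1 to RN means the radius UN is perpendicular to RN and since A1 is tangent to LZ there, UL ⟂ LZ, with radius 6.2, so the center U sits 6.2 in from both sides at U = (-35.70, -46.10). That places the tangent points at N = (-41.90, -46.10) on RN and L = (-35.70, -52.30) on LZ. Then |FL| = |L − F| = 63.32.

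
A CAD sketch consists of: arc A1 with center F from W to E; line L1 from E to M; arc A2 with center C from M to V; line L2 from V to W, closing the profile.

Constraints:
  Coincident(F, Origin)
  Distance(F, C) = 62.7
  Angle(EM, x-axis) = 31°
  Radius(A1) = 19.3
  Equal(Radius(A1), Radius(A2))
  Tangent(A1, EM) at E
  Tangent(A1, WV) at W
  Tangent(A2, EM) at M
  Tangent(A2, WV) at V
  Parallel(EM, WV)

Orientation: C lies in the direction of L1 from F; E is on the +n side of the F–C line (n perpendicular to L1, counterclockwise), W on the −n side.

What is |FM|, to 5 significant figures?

65.603

The slot axis is L1's direction at 31.0°, so u = (cos 31.0°, sin 31.0°) = (0.85717, 0.51504) and n = (−sin 31.0°, cos 31.0°) = (-0.51504, 0.85717). F is at the origin and C lies 62.7 along u from F, so C = 62.7·u = (53.744, 32.293). Tangency of A1 to both parallel lines with radius 19.3 puts E and W at F ± 19.3·n: E = (-9.9402, 16.543), W = (9.9402, -16.543). Equal radii place M and V the same way about C: M = C + 19.3·n = (43.804, 48.836), V = C − 19.3·n = (63.685, 15.750). Then |FM| = |M − F| = 65.603.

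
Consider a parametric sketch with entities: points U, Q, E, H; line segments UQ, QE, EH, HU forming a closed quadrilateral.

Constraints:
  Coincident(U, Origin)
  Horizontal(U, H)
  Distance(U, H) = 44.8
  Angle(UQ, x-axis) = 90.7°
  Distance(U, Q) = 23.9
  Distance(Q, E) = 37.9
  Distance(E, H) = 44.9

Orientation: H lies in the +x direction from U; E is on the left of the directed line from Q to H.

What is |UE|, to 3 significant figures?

53.9

U is at the origin; U and H share the same y with |UH| = 44.8 and H in +x, so H = (44.8, 0). UQ runs at 90.7° with |UQ| = 23.9, so Q = (-0.292, 23.9). E is determined by |QE| = 37.9 and |EH| = 44.9 together: it lies at the intersection of circle(Q, 37.9) and circle(H, 44.9). With |QH| = 51.0, the foot of the radical line on QH is 19.8 from Q and the perpendicular offset is √(37.9² − 19.8²) = 32.3. Taking the left-of-QH solution: E = (32.4, 43.1).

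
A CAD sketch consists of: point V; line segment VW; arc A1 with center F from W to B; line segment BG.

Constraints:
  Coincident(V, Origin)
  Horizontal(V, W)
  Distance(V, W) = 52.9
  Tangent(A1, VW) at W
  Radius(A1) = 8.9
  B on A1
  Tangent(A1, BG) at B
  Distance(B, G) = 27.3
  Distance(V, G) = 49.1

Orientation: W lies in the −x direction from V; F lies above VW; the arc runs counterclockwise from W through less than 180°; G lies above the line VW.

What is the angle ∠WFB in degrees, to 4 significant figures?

73.72°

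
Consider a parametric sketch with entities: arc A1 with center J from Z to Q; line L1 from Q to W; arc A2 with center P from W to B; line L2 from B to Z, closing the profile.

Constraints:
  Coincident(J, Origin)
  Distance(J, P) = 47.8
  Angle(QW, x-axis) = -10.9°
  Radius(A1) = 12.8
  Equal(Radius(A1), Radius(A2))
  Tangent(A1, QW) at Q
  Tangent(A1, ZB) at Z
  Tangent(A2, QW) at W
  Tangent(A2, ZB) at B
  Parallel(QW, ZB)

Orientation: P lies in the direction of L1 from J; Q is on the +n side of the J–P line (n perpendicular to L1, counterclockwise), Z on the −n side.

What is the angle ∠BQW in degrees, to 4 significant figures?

28.17°

The slot axis is L1's direction at -10.9°, so u = (cos -10.9°, sin -10.9°) = (0.9820, -0.1891) and n = (−sin -10.9°, cos -10.9°) = (0.1891, 0.9820). J is at the origin and P lies 47.8 along u from J, so P = 47.8·u = (46.94, -9.039). Tangency of A1 to both parallel lines with radius 12.8 puts Q and Z at J ± 12.8·n: Q = (2.420, 12.57), Z = (-2.420, -12.57). Equal radii place W and B the same way about P: W = P + 12.8·n = (49.36, 3.530), B = P − 12.8·n = (44.52, -21.61). Then cos ∠BQW = QB·QW / (|QB||QW|), giving 28.17°.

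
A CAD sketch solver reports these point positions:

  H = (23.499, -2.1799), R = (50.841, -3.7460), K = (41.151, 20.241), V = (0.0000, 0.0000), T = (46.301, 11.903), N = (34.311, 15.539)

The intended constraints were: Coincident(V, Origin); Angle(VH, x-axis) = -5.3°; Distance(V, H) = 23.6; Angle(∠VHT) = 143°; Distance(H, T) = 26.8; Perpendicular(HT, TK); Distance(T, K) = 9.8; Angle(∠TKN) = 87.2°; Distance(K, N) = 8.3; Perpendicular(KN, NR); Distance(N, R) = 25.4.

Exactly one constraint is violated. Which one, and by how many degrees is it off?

Perpendicular(KN, NR) — off by 6.10°.

V = (0.00, 0.00) ✓; VH at -5.300° ✓; |VH| = 23.60 ✓; ∠VHT = 143.0° ✓; |HT| = 26.80 ✓; ∠(HT, TK) = 90.00° ✓; |TK| = 9.800 ✓; ∠TKN = 87.20° ✓; |KN| = 8.300 ✓; ∠(KN, NR) = 96.10° ✗; |NR| = 25.40 ✓.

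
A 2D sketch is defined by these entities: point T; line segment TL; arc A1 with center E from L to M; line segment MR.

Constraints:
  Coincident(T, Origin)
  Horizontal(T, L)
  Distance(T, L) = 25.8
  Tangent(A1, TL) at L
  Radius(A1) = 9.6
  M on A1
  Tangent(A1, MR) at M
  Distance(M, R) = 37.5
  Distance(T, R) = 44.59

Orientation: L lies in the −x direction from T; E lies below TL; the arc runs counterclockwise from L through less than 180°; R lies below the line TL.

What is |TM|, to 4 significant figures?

36.63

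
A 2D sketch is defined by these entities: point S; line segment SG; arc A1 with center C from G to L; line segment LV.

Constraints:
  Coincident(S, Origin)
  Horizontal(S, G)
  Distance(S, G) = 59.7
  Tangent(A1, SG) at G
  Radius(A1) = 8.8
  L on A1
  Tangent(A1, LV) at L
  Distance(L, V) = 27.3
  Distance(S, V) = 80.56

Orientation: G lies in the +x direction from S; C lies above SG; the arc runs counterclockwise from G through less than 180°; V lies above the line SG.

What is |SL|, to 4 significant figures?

68.77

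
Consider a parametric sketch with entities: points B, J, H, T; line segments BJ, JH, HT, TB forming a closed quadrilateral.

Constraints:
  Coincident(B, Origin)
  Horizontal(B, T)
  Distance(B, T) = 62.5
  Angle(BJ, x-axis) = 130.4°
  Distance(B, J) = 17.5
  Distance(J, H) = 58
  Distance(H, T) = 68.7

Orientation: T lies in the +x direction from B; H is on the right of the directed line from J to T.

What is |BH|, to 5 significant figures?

42.165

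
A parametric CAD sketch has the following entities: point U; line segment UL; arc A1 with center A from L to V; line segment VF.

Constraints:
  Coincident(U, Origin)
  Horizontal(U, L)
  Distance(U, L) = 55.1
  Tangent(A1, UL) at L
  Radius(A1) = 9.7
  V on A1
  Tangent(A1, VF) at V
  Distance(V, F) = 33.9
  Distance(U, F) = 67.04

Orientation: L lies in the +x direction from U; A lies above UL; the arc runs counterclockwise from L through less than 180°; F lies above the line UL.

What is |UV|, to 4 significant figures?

65.39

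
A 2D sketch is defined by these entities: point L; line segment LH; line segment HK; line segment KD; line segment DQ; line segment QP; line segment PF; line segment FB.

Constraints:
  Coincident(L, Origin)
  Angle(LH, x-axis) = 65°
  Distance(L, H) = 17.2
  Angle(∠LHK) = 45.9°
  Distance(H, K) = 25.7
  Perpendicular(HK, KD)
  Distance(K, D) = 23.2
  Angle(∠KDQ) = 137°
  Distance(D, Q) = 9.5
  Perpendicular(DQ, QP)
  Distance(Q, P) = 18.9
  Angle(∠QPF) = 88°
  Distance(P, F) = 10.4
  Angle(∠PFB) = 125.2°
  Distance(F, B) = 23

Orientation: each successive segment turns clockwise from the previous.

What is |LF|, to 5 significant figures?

2.5697

The perpendicularity gives QP at right angles to DQ, so QP runs at 67.900°; with |QP| = 18.9, P = (-6.9277, 4.3886). ∠QPF = 88.0° gives PF at -24.100° from the x-axis; with |PF| = 10.4, F = (2.5657, 0.14200). Then |LF| = |F − L| = 2.5697.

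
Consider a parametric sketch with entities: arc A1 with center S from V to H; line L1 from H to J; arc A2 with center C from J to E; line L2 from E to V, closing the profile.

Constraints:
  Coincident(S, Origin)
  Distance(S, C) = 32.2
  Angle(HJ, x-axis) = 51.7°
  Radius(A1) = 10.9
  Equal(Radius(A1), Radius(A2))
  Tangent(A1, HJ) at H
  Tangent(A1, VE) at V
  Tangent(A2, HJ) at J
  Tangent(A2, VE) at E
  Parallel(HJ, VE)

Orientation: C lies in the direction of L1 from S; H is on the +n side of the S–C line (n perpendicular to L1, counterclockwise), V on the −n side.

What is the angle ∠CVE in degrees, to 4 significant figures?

18.70°

The slot axis is L1's direction at 51.7°, so u = (cos 51.7°, sin 51.7°) = (0.6198, 0.7848) and n = (−sin 51.7°, cos 51.7°) = (-0.7848, 0.6198). S is at the origin and C lies 32.2 along u from S, so C = 32.2·u = (19.96, 25.27). Tangency of A1 to both parallel lines with radius 10.9 puts H and V at S ± 10.9·n: H = (-8.554, 6.756), V = (8.554, -6.756). Equal radii place J and E the same way about C: J = C + 10.9·n = (11.40, 32.03), E = C − 10.9·n = (28.51, 18.51). Then cos ∠CVE = VC·VE / (|VC||VE|), giving 18.70°.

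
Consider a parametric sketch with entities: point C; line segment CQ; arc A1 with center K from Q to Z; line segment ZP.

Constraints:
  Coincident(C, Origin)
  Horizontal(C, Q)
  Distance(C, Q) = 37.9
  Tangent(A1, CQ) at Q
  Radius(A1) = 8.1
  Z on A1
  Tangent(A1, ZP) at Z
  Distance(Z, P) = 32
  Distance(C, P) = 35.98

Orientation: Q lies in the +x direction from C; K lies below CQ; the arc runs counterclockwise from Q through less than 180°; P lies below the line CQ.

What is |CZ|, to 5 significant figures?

31.063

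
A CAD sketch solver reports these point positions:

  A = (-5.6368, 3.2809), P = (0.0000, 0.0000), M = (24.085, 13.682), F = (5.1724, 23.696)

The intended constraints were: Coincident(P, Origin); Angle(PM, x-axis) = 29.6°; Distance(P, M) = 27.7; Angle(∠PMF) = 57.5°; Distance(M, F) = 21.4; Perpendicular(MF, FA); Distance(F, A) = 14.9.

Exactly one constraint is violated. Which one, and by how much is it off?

Distance(F, A) = 14.9 — off by 8.20.

P = (0.00, 0.00) ✓; PM at 29.60° ✓; |PM| = 27.70 ✓; ∠PMF = 57.50° ✓; |MF| = 21.40 ✓; ∠(MF, FA) = 90.00° ✓; |FA| = 23.10 ✗.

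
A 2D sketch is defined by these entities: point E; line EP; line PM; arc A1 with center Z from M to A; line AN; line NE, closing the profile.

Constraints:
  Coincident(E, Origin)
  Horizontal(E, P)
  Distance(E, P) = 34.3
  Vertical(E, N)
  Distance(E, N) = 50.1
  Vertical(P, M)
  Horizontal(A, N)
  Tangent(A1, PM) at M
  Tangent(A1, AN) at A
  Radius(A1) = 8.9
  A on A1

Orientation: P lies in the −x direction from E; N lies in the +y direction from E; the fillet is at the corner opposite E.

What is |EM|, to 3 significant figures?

53.6

The virtual corner opposite E is at (-34.3, 50.1). The tangent condition forces ZM to be normal to PM and tangency of A1 to AN means the radius ZA is perpendicular to AN, with radius 8.9, so the center Z sits 8.9 in from both sides at Z = (-25.4, 41.2). That places the tangent points at M = (-34.3, 41.2) on PM and A = (-25.4, 50.1) on AN. Then |EM| = |M − E| = 53.6.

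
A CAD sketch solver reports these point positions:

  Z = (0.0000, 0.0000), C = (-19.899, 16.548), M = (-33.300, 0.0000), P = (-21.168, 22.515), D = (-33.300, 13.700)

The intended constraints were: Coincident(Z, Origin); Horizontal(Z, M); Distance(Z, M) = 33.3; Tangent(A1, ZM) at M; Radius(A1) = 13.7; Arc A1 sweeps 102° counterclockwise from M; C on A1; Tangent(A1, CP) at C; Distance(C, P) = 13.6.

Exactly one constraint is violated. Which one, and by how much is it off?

Distance(C, P) = 13.6 — off by 7.50.

Z = (0.00, 0.00) ✓; Z.y = 0.00, M.y = 0.00 ✓; |ZM| = 33.30 ✓; ∠(DM, MZ) = 90.00° ✓; |DM| = 13.70 ✓; bearing(D→C) − bearing(D→M) = 102.0° ✓; |DC| = 13.70 ✓; ∠(DC, CP) = 89.99° ✓; |CP| = 6.100 ✗.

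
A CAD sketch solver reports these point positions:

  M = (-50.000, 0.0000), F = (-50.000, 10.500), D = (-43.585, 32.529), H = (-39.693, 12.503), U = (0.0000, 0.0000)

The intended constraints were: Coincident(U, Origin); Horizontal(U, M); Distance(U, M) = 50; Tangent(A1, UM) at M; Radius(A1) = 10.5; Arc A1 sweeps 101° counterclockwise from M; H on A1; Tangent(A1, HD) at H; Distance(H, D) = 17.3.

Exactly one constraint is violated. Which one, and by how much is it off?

Distance(H, D) = 17.3 — off by 3.10.

U = (0.00, 0.00) ✓; U.y = 0.00, M.y = 0.00 ✓; |UM| = 50.00 ✓; ∠(FM, MU) = 90.00° ✓; |FM| = 10.50 ✓; bearing(F→H) − bearing(F→M) = 101.0° ✓; |FH| = 10.50 ✓; ∠(FH, HD) = 90.00° ✓; |HD| = 20.40 ✗.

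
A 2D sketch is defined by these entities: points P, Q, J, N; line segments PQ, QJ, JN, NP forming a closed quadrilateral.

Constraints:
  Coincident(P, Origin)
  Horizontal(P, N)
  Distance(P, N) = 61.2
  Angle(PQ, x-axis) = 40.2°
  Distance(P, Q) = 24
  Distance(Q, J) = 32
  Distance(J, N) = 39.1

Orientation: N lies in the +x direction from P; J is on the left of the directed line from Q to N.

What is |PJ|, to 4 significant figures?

55.98

Checks: |QJ| = 32.00 ✓; |JN| = 39.10 ✓.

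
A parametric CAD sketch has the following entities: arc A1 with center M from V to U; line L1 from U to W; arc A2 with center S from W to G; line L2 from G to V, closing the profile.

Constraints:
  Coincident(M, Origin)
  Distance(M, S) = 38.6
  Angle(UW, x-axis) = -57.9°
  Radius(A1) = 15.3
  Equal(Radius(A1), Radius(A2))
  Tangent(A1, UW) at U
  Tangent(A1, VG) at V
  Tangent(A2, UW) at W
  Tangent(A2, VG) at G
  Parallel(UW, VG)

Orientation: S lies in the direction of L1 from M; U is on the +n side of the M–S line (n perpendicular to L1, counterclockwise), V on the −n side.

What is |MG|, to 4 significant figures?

41.52

Tangency of A1 to both parallel lines with radius 15.3 puts U and V at M ± 15.3·n: U = (12.96, 8.130), V = (-12.96, -8.130). Equal radii place W and G the same way about S: W = S + 15.3·n = (33.47, -24.57), G = S − 15.3·n = (7.551, -40.83). Then |MG| = |G − M| = 41.52.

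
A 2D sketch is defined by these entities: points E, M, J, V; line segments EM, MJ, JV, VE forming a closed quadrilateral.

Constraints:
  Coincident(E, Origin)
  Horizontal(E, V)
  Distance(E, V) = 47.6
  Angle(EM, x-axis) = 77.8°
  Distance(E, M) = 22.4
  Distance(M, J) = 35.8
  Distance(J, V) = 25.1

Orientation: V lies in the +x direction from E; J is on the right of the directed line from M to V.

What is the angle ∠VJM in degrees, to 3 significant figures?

103°

Checks: |MJ| = 35.80 ✓; |JV| = 25.10 ✓.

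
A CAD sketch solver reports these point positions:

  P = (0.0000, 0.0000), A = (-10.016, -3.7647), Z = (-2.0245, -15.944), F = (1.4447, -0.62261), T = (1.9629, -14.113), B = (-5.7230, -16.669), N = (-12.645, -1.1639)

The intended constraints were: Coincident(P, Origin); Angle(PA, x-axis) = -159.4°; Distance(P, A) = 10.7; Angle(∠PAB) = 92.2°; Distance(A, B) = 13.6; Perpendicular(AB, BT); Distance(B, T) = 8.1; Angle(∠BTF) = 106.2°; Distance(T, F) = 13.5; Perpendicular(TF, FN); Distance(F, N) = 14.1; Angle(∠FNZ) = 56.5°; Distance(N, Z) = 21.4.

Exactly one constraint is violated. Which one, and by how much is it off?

Distance(N, Z) = 21.4 — off by 3.20.

P = (0.00, 0.00) ✓; PA at -159.4° ✓; |PA| = 10.70 ✓; ∠PAB = 92.20° ✓; |AB| = 13.60 ✓; ∠(AB, BT) = 89.99° ✓; |BT| = 8.100 ✓; ∠BTF = 106.2° ✓; |TF| = 13.50 ✓; ∠(TF, FN) = 90.00° ✓; |FN| = 14.10 ✓; ∠FNZ = 56.50° ✓; |NZ| = 18.20 ✗.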